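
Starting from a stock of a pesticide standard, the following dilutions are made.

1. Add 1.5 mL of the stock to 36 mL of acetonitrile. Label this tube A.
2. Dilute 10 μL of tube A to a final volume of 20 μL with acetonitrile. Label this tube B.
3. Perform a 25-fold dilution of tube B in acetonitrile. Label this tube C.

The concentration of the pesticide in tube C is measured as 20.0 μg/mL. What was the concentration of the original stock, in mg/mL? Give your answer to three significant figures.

25.0 mg/mL

Step 1: 1.5 mL + 36 mL = 37.5 mL total → factor 37.5/1.5 = 25
Step 2: 10 μL brought to 20 μL → factor 20/10 = 2
Step 3: 25-fold → factor 25
Overall dilution factor = 25 × 2 × 25 = 1250
Stock = 20.0 μg/mL × 1250 = 2.500 × 10^4 μg/mL = 25.0 mg/mL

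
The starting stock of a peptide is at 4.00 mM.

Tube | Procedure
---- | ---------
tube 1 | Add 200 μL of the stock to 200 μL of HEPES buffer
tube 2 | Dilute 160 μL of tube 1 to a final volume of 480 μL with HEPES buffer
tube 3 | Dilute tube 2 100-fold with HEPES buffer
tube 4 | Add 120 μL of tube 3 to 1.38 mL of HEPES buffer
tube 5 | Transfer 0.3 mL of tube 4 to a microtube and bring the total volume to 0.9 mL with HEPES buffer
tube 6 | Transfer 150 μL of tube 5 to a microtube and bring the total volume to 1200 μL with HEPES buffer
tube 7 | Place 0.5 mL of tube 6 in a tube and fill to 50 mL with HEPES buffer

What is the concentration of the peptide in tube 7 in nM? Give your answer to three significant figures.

Step 1: 200 μL + 200 μL = 400 μL total → factor 400/200 = 2
Step 2: 160 μL brought to 480 μL → factor 480/160 = 3
Step 3: 100-fold → factor 100
Step 4: 120 μL + 1.38 mL = 1500 μL total → factor 1500/120 = 12.5
Step 5: 0.3 mL brought to 0.9 mL → factor 0.9/0.3 = 3
Step 6: 150 μL brought to 1200 μL → factor 1200/150 = 8
Step 7: 0.5 mL brought to 50 mL → factor 50/0.5 = 100
Overall dilution factor = 2 × 3 × 100 × 12.5 × 3 × 8 × 100 = 1.8 × 10^7
Final = 4.00 mM / 1.8 × 10^7 = 2.222 × 10^-7 mM = 0.222 nM

0.222 nM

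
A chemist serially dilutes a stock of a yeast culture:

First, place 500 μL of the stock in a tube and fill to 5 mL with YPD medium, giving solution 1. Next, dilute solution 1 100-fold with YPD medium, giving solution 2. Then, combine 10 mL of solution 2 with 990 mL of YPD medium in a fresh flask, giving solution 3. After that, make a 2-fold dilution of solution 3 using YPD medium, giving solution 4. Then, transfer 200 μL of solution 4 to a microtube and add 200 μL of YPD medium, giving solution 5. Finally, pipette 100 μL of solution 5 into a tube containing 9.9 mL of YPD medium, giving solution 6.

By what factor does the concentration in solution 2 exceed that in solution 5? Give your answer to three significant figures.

Step 1: 500 μL brought to 5 mL → factor 5000/500 = 10
Step 2: 100-fold → factor 100
Step 3: 10 mL + 990 mL = 1000 mL total → factor 1000/10 = 100
Step 4: 2-fold → factor 2
Step 5: 200 μL + 200 μL = 400 μL total → factor 400/200 = 2
Dilution factor to solution 2 = 1000; to solution 5 = 4 × 10^5
[solution 2]/[solution 5] = (factor to solution 5)/(factor to solution 2) = 4 × 10^5/1000 = 400

400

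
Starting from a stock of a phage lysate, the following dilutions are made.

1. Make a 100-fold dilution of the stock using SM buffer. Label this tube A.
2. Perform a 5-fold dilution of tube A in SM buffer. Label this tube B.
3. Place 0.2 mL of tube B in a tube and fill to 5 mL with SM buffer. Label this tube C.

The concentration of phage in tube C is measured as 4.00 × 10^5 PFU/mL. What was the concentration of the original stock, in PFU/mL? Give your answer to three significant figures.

5.00 × 10^9 PFU/mL

Step 1: 100-fold → factor 100
Step 2: 5-fold → factor 5
Step 3: 0.2 mL brought to 5 mL → factor 5/0.2 = 25
Overall dilution factor = 100 × 5 × 25 = 12500
Stock = 4.00 × 10^5 PFU/mL × 12500 = 5.00 × 10^9 PFU/mL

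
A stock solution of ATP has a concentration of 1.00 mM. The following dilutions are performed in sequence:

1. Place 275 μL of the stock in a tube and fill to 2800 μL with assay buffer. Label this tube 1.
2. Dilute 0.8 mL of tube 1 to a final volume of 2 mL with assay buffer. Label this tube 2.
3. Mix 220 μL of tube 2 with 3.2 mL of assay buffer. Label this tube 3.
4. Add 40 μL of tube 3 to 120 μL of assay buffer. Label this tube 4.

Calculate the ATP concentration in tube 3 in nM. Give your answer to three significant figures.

Step 1: 275 μL brought to 2800 μL → factor 2800/275 = 10.182
Step 2: 0.8 mL brought to 2 mL → factor 2/0.8 = 2.5
Step 3: 220 μL + 3.2 mL = 3420 μL total → factor 3420/220 = 15.545
Dilution factor through tube 3 = 10.182 × 2.5 × 15.545 = 395.7
[tube 3] = 1.00 mM / 395.7 = 0.002527 mM = 2.53 × 10^3 nM

2.53 × 10^3 nM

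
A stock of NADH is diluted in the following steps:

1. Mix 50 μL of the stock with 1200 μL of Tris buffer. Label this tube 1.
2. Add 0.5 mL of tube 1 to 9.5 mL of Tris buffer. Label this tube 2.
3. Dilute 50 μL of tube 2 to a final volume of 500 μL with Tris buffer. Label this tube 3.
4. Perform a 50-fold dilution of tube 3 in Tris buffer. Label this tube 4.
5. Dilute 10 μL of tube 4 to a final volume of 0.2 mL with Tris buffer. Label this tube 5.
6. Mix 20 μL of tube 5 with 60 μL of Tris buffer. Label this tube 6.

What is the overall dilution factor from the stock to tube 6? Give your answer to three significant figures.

Step 1: 50 μL + 1200 μL = 1250 μL total → factor 1250/50 = 25
Step 2: 0.5 mL + 9.5 mL = 10 mL total → factor 10/0.5 = 20
Step 3: 50 μL brought to 500 μL → factor 500/50 = 10
Step 4: 50-fold → factor 50
Step 5: 10 μL brought to 0.2 mL → factor 200/10 = 20
Step 6: 20 μL + 60 μL = 80 μL total → factor 80/20 = 4
Overall dilution factor = 25 × 20 × 10 × 50 × 20 × 4 = 2 × 10^7

2.00 × 10^7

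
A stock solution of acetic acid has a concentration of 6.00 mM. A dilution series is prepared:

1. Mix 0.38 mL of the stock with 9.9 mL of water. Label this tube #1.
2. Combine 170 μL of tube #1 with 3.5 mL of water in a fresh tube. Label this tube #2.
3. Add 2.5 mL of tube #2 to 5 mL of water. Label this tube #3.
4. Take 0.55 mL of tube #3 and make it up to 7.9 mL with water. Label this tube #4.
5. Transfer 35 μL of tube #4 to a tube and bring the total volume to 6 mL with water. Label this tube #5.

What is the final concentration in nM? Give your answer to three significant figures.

Step 1: 0.38 mL + 9.9 mL = 10.28 mL total → factor 10.28/0.38 = 27.053
Step 2: 170 μL + 3.5 mL = 3670 μL total → factor 3670/170 = 21.588
Step 3: 2.5 mL + 5 mL = 7.5 mL total → factor 7.5/2.5 = 3
Step 4: 0.55 mL brought to 7.9 mL → factor 7.9/0.55 = 14.364
Step 5: 35 μL brought to 6 mL → factor 6000/35 = 171.43
Overall dilution factor = 27.053 × 21.588 × 3 × 14.364 × 171.43 = 4.3142 × 10^6
Final = 6.00 mM / 4.3142 × 10^6 = 1.391 × 10^-6 mM = 1.39 nM

1.39 nM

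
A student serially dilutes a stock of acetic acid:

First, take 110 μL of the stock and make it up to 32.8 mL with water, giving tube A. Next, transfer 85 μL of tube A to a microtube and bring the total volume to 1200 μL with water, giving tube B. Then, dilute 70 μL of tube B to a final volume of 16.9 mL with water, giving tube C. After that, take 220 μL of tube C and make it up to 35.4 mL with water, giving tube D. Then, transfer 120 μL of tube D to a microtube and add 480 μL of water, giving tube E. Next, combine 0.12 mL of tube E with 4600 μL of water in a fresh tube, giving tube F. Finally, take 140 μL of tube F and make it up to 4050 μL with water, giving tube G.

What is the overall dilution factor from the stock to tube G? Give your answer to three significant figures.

Step 1: 110 μL brought to 32.8 mL → factor 32800/110 = 298.18
Step 2: 85 μL brought to 1200 μL → factor 1200/85 = 14.118
Step 3: 70 μL brought to 16.9 mL → factor 16900/70 = 241.43
Step 4: 220 μL brought to 35.4 mL → factor 35400/220 = 160.91
Step 5: 120 μL + 480 μL = 600 μL total → factor 600/120 = 5
Step 6: 0.12 mL + 4600 μL = 4.72 mL total → factor 4.72/0.12 = 39.333
Step 7: 140 μL brought to 4050 μL → factor 4050/140 = 28.929
Overall dilution factor = 298.18 × 14.118 × 241.43 × 160.91 × 5 × 39.333 × 28.929 = 9.304 × 10^11

9.30 × 10^11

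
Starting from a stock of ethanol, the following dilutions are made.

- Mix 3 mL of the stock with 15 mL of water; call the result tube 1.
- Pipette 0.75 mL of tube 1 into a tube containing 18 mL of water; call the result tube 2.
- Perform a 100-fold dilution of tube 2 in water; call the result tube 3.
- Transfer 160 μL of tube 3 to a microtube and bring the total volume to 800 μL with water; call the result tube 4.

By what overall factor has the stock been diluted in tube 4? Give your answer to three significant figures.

Step 1: 3 mL + 15 mL = 18 mL total → factor 18/3 = 6
Step 2: 0.75 mL + 18 mL = 18.75 mL total → factor 18.75/0.75 = 25
Step 3: 100-fold → factor 100
Step 4: 160 μL brought to 800 μL → factor 800/160 = 5
Overall dilution factor = 6 × 25 × 100 × 5 = 75000

7.50 × 10^4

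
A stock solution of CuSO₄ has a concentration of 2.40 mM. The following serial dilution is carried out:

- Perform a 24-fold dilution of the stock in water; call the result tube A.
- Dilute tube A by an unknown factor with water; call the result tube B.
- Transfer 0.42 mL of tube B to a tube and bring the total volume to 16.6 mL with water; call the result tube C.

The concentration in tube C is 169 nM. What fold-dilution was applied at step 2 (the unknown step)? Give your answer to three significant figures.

15.0-fold

Step 1: 24-fold → factor 24
Step 2: unknown factor x
Step 3: 0.42 mL brought to 16.6 mL → factor 16.6/0.42 = 39.524
Product of known-step factors = 948.57
Overall factor = 2.40 mM / (169 nM) = 14201
x = 14201 / 948.57 = 15.0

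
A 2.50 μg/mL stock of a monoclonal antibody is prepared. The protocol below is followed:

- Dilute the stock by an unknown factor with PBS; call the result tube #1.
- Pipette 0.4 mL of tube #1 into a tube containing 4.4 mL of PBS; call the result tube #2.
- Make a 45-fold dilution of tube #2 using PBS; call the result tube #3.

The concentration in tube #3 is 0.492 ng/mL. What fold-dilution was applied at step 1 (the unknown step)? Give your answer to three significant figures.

9.41-fold

Step 1: unknown factor x
Step 2: 0.4 mL + 4.4 mL = 4.8 mL total → factor 4.8/0.4 = 12
Step 3: 45-fold → factor 45
Product of known-step factors = 540
Overall factor = 2.50 μg/mL / (0.492 ng/mL) = 5081.3
x = 5081.3 / 540 = 9.41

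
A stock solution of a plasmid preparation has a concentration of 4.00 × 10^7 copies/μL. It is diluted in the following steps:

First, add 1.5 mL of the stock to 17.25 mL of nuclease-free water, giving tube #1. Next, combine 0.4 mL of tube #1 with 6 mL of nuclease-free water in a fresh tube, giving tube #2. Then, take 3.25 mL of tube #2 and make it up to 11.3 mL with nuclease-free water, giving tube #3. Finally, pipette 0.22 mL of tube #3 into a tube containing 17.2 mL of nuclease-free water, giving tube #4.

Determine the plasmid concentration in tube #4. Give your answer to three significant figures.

Step 1: 1.5 mL + 17.25 mL = 18.75 mL total → factor 18.75/1.5 = 12.5
Step 2: 0.4 mL + 6 mL = 6.4 mL total → factor 6.4/0.4 = 16
Step 3: 3.25 mL brought to 11.3 mL → factor 11.3/3.25 = 3.4769
Step 4: 0.22 mL + 17.2 mL = 17.42 mL total → factor 17.42/0.22 = 79.182
Overall dilution factor = 12.5 × 16 × 3.4769 × 79.182 = 55062
Final = 4.00 × 10^7 copies/μL / 55062 = 726 copies/μL

726 copies/μL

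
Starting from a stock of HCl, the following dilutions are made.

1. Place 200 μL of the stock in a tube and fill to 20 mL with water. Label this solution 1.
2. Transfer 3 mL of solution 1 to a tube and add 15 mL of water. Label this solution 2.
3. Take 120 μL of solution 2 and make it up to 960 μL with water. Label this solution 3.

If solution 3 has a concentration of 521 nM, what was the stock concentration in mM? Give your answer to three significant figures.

Step 1: 200 μL brought to 20 mL → factor 20000/200 = 100
Step 2: 3 mL + 15 mL = 18 mL total → factor 18/3 = 6
Step 3: 120 μL brought to 960 μL → factor 960/120 = 8
Overall dilution factor = 100 × 6 × 8 = 4800
Stock = 521 nM × 4800 = 2.501 × 10^6 nM = 2.50 mM

2.50 mM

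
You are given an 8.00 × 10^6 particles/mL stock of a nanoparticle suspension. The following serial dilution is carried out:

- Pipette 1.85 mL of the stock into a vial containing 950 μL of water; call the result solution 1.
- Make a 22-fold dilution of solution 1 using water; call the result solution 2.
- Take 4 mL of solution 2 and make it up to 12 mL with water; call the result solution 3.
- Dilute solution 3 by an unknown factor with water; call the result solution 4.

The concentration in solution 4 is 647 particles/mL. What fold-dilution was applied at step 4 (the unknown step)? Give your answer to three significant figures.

Step 1: 1.85 mL + 950 μL = 2.8 mL total → factor 2.8/1.85 = 1.5135
Step 2: 22-fold → factor 22
Step 3: 4 mL brought to 12 mL → factor 12/4 = 3
Step 4: unknown factor x
Product of known-step factors = 99.892
Overall factor = 8.00 × 10^6 particles/mL / (647 particles/mL) = 12365
x = 12365 / 99.892 = 124

124-fold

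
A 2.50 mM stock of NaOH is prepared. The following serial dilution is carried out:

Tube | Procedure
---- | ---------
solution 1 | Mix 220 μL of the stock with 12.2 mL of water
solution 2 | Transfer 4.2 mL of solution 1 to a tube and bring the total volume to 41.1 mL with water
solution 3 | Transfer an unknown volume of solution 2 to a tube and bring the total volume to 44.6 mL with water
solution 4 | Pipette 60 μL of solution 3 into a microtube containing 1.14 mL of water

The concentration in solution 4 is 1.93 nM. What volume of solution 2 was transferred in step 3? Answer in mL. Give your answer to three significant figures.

0.380 mL

Step 1: 220 μL + 12.2 mL = 12420 μL total → factor 12420/220 = 56.455
Step 2: 4.2 mL brought to 41.1 mL → factor 41.1/4.2 = 9.7857
Step 3: v brought to 44.6 mL → factor = 44.6 mL/v
Step 4: 60 μL + 1.14 mL = 1200 μL total → factor 1200/60 = 20
Product of known-step factors = 11049
Overall factor = 2.50 mM / (1.93 nM) = 1.2953 × 10^6
Step-3 factor = 1.2953 × 10^6 / 11049 = 117.24
v = 44.6 mL / 117.24 = 0.380 mL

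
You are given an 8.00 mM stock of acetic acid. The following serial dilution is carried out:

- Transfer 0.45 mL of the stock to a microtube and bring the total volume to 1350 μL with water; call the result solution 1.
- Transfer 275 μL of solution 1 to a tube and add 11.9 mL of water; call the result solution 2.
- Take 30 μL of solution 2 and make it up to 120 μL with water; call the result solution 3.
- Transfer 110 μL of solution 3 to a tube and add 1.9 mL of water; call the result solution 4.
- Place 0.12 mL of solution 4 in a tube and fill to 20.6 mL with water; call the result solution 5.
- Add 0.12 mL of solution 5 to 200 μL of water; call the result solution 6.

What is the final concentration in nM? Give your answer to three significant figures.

1.80 nM

Step 1: 0.45 mL brought to 1350 μL → factor 1.35/0.45 = 3
Step 2: 275 μL + 11.9 mL = 12175 μL total → factor 12175/275 = 44.273
Step 3: 30 μL brought to 120 μL → factor 120/30 = 4
Step 4: 110 μL + 1.9 mL = 2010 μL total → factor 2010/110 = 18.273
Step 5: 0.12 mL brought to 20.6 mL → factor 20.6/0.12 = 171.67
Step 6: 0.12 mL + 200 μL = 0.32 mL total → factor 0.32/0.12 = 2.6667
Overall dilution factor = 3 × 44.273 × 4 × 18.273 × 171.67 × 2.6667 = 4.444 × 10^6
Final = 8.00 mM / 4.444 × 10^6 = 1.800 × 10^-6 mM = 1.80 nM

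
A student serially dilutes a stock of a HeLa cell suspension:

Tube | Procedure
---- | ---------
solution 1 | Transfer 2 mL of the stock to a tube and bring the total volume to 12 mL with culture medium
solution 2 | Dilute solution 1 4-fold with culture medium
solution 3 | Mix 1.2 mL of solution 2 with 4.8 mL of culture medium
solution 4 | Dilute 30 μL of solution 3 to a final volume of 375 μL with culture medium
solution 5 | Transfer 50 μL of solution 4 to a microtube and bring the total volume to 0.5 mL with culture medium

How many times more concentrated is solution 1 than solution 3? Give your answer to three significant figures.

20.0

Step 1: 2 mL brought to 12 mL → factor 12/2 = 6
Step 2: 4-fold → factor 4
Step 3: 1.2 mL + 4.8 mL = 6 mL total → factor 6/1.2 = 5
Dilution factor to solution 1 = 6; to solution 3 = 120
[solution 1]/[solution 3] = (factor to solution 3)/(factor to solution 1) = 120/6 = 20.0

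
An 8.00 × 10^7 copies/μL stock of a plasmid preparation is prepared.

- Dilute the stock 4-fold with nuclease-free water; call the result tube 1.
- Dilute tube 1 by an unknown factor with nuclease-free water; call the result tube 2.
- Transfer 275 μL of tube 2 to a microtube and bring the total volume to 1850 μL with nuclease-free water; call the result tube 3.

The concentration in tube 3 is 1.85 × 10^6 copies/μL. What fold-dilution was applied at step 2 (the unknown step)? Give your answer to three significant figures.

Step 1: 4-fold → factor 4
Step 2: unknown factor x
Step 3: 275 μL brought to 1850 μL → factor 1850/275 = 6.7273
Product of known-step factors = 26.909
Overall factor = 8.00 × 10^7 copies/μL / (1.85 × 10^6 copies/μL) = 43.243
x = 43.243 / 26.909 = 1.61

1.61-fold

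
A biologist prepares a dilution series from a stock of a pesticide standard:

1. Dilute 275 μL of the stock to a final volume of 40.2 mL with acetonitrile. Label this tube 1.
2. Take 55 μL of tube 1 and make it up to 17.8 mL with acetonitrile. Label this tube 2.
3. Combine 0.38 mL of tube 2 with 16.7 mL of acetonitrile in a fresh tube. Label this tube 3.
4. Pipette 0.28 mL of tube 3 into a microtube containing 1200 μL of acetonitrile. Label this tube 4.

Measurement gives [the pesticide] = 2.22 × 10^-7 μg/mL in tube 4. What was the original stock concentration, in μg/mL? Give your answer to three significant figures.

2.50 μg/mL

Step 1: 275 μL brought to 40.2 mL → factor 40200/275 = 146.18
Step 2: 55 μL brought to 17.8 mL → factor 17800/55 = 323.64
Step 3: 0.38 mL + 16.7 mL = 17.08 mL total → factor 17.08/0.38 = 44.947
Step 4: 0.28 mL + 1200 μL = 1.48 mL total → factor 1.48/0.28 = 5.2857
Overall dilution factor = 146.18 × 323.64 × 44.947 × 5.2857 = 1.124 × 10^7
Stock = 2.22 × 10^-7 μg/mL × 1.124 × 10^7 = 2.50 μg/mL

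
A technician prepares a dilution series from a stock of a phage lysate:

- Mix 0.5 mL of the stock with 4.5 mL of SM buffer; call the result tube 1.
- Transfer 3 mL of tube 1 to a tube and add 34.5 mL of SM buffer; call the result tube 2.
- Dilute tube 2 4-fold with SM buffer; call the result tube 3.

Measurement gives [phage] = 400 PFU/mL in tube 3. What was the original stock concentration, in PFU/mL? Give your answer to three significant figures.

Step 1: 0.5 mL + 4.5 mL = 5 mL total → factor 5/0.5 = 10
Step 2: 3 mL + 34.5 mL = 37.5 mL total → factor 37.5/3 = 12.5
Step 3: 4-fold → factor 4
Overall dilution factor = 10 × 12.5 × 4 = 500
Stock = 400 PFU/mL × 500 = 2.00 × 10^5 PFU/mL

2.00 × 10^5 PFU/mL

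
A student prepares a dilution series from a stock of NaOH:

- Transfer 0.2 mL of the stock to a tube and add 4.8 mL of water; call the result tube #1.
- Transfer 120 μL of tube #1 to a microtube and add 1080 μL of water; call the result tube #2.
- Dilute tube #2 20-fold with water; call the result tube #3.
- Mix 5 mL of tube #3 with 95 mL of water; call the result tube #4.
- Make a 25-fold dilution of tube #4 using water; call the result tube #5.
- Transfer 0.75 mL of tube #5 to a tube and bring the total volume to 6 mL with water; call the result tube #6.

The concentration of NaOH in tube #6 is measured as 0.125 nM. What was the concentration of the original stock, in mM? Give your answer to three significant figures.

2.50 mM

Step 1: 0.2 mL + 4.8 mL = 5 mL total → factor 5/0.2 = 25
Step 2: 120 μL + 1080 μL = 1200 μL total → factor 1200/120 = 10
Step 3: 20-fold → factor 20
Step 4: 5 mL + 95 mL = 100 mL total → factor 100/5 = 20
Step 5: 25-fold → factor 25
Step 6: 0.75 mL brought to 6 mL → factor 6/0.75 = 8
Overall dilution factor = 25 × 10 × 20 × 20 × 25 × 8 = 2 × 10^7
Stock = 0.125 nM × 2 × 10^7 = 2.500 × 10^6 nM = 2.50 mM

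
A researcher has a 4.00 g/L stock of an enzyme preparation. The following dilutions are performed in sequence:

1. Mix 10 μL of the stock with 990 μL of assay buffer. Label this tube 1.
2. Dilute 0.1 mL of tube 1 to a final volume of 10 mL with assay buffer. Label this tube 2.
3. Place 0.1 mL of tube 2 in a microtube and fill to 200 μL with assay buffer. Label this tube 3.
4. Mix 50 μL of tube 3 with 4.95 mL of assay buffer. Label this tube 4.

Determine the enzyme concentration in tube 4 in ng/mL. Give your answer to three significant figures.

Step 1: 10 μL + 990 μL = 1000 μL total → factor 1000/10 = 100
Step 2: 0.1 mL brought to 10 mL → factor 10/0.1 = 100
Step 3: 0.1 mL brought to 200 μL → factor 0.2/0.1 = 2
Step 4: 50 μL + 4.95 mL = 5000 μL total → factor 5000/50 = 100
Overall dilution factor = 100 × 100 × 2 × 100 = 2 × 10^6
Final = 4.00 g/L / 2 × 10^6 = 2.000 × 10^-6 g/L = 2.00 ng/mL

2.00 ng/mL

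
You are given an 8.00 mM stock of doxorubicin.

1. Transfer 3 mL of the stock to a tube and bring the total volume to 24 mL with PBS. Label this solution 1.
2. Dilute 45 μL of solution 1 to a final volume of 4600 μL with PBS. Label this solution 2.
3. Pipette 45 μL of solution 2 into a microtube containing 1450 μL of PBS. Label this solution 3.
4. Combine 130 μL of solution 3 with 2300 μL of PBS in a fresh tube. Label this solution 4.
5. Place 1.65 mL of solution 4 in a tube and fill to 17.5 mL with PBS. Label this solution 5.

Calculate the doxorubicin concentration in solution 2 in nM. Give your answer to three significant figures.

Step 1: 3 mL brought to 24 mL → factor 24/3 = 8
Step 2: 45 μL brought to 4600 μL → factor 4600/45 = 102.22
Dilution factor through solution 2 = 8 × 102.22 = 817.78
[solution 2] = 8.00 mM / 817.78 = 0.009783 mM = 9.78 × 10^3 nM

9.78 × 10^3 nM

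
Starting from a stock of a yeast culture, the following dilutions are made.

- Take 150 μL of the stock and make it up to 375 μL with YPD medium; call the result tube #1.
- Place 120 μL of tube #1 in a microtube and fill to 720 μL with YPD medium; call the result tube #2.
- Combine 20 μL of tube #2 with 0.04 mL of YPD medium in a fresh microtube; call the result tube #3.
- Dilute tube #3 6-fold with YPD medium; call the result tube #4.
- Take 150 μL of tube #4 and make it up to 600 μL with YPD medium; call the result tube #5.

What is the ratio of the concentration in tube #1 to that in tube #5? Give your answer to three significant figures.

Step 1: 150 μL brought to 375 μL → factor 375/150 = 2.5
Step 2: 120 μL brought to 720 μL → factor 720/120 = 6
Step 3: 20 μL + 0.04 mL = 60 μL total → factor 60/20 = 3
Step 4: 6-fold → factor 6
Step 5: 150 μL brought to 600 μL → factor 600/150 = 4
Dilution factor to tube #1 = 2.5; to tube #5 = 1080
[tube #1]/[tube #5] = (factor to tube #5)/(factor to tube #1) = 1080/2.5 = 432

432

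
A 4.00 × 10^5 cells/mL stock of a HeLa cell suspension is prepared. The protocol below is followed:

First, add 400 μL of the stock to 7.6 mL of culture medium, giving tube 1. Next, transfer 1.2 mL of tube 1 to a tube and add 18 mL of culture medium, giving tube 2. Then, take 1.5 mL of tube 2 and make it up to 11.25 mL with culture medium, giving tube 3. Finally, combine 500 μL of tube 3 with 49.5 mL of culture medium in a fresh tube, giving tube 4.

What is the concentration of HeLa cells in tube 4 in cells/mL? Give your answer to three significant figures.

1.67 cells/mL

Step 1: 400 μL + 7.6 mL = 8000 μL total → factor 8000/400 = 20
Step 2: 1.2 mL + 18 mL = 19.2 mL total → factor 19.2/1.2 = 16
Step 3: 1.5 mL brought to 11.25 mL → factor 11.25/1.5 = 7.5
Step 4: 500 μL + 49.5 mL = 50000 μL total → factor 50000/500 = 100
Overall dilution factor = 20 × 16 × 7.5 × 100 = 2.4 × 10^5
Final = 4.00 × 10^5 cells/mL / 2.4 × 10^5 = 1.67 cells/mL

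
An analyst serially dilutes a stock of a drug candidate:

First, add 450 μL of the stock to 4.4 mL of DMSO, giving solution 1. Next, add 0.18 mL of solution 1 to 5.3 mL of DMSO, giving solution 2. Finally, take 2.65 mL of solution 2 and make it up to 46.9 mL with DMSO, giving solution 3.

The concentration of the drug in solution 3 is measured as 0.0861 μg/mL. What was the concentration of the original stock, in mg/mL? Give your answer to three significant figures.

Step 1: 450 μL + 4.4 mL = 4850 μL total → factor 4850/450 = 10.778
Step 2: 0.18 mL + 5.3 mL = 5.48 mL total → factor 5.48/0.18 = 30.444
Step 3: 2.65 mL brought to 46.9 mL → factor 46.9/2.65 = 17.698
Overall dilution factor = 10.778 × 30.444 × 17.698 = 5807.2
Stock = 0.0861 μg/mL × 5807.2 = 500.0 μg/mL = 0.500 mg/mL

0.500 mg/mL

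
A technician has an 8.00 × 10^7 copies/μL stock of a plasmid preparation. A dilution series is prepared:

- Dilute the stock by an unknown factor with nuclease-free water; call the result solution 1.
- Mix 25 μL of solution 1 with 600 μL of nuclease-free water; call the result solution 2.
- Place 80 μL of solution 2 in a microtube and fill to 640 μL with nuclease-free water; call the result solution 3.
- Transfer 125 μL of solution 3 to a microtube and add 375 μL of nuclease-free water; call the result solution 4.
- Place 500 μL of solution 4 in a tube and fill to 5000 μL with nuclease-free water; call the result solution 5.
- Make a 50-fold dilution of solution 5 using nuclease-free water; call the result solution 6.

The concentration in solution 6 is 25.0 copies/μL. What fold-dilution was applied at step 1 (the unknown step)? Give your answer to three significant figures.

Step 1: unknown factor x
Step 2: 25 μL + 600 μL = 625 μL total → factor 625/25 = 25
Step 3: 80 μL brought to 640 μL → factor 640/80 = 8
Step 4: 125 μL + 375 μL = 500 μL total → factor 500/125 = 4
Step 5: 500 μL brought to 5000 μL → factor 5000/500 = 10
Step 6: 50-fold → factor 50
Product of known-step factors = 4 × 10^5
Overall factor = 8.00 × 10^7 copies/μL / (25.0 copies/μL) = 3.2 × 10^6
x = 3.2 × 10^6 / 4 × 10^5 = 8.00

8.00-fold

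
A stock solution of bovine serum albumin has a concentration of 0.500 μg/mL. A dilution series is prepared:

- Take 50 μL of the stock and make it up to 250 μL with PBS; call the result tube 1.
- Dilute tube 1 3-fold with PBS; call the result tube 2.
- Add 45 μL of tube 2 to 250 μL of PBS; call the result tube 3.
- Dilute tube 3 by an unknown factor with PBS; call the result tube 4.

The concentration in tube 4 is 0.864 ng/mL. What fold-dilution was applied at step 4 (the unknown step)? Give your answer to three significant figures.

5.89-fold

Step 1: 50 μL brought to 250 μL → factor 250/50 = 5
Step 2: 3-fold → factor 3
Step 3: 45 μL + 250 μL = 295 μL total → factor 295/45 = 6.5556
Step 4: unknown factor x
Product of known-step factors = 98.333
Overall factor = 0.500 μg/mL / (0.864 ng/mL) = 578.7
x = 578.7 / 98.333 = 5.89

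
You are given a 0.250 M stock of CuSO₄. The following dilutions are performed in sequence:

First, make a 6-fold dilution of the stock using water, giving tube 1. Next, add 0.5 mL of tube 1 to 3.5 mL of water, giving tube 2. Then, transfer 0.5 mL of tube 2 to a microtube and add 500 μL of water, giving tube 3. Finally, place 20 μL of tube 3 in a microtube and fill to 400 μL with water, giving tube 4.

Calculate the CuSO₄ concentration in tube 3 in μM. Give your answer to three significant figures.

2.60 × 10^3 μM

Step 1: 6-fold → factor 6
Step 2: 0.5 mL + 3.5 mL = 4 mL total → factor 4/0.5 = 8
Step 3: 0.5 mL + 500 μL = 1 mL total → factor 1/0.5 = 2
Dilution factor through tube 3 = 6 × 8 × 2 = 96
[tube 3] = 0.250 M / 96 = 0.002604 M = 2.60 × 10^3 μM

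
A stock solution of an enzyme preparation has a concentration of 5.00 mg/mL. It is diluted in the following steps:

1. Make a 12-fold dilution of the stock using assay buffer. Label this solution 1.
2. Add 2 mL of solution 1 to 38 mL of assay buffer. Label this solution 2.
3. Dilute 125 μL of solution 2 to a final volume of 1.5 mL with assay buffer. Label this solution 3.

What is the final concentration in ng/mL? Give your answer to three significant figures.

Step 1: 12-fold → factor 12
Step 2: 2 mL + 38 mL = 40 mL total → factor 40/2 = 20
Step 3: 125 μL brought to 1.5 mL → factor 1500/125 = 12
Overall dilution factor = 12 × 20 × 12 = 2880
Final = 5.00 mg/mL / 2880 = 0.001736 mg/mL = 1.74 × 10^3 ng/mL

1.74 × 10^3 ng/mL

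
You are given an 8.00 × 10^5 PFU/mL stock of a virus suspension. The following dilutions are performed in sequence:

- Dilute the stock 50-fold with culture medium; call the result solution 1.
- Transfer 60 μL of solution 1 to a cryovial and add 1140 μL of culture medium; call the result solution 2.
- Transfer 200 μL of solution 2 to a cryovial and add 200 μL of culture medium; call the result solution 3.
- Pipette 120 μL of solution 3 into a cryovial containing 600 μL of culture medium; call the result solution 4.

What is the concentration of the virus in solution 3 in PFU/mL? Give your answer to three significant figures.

400 PFU/mL

Step 1: 50-fold → factor 50
Step 2: 60 μL + 1140 μL = 1200 μL total → factor 1200/60 = 20
Step 3: 200 μL + 200 μL = 400 μL total → factor 400/200 = 2
Dilution factor through solution 3 = 50 × 20 × 2 = 2000
[solution 3] = 8.00 × 10^5 PFU/mL / 2000 = 400 PFU/mL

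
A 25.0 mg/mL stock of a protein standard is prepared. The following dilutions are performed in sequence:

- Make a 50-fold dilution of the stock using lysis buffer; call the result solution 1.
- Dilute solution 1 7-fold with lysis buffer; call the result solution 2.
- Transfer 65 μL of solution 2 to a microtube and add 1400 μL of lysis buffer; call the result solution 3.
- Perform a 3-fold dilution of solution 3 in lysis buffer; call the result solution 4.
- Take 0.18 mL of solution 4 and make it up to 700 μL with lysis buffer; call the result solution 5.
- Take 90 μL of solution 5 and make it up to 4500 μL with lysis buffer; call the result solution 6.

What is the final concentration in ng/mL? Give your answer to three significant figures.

Step 1: 50-fold → factor 50
Step 2: 7-fold → factor 7
Step 3: 65 μL + 1400 μL = 1465 μL total → factor 1465/65 = 22.538
Step 4: 3-fold → factor 3
Step 5: 0.18 mL brought to 700 μL → factor 0.7/0.18 = 3.8889
Step 6: 90 μL brought to 4500 μL → factor 4500/90 = 50
Overall dilution factor = 50 × 7 × 22.538 × 3 × 3.8889 × 50 = 4.6016 × 10^6
Final = 25.0 mg/mL / 4.6016 × 10^6 = 5.433 × 10^-6 mg/mL = 5.43 ng/mL

5.43 ng/mL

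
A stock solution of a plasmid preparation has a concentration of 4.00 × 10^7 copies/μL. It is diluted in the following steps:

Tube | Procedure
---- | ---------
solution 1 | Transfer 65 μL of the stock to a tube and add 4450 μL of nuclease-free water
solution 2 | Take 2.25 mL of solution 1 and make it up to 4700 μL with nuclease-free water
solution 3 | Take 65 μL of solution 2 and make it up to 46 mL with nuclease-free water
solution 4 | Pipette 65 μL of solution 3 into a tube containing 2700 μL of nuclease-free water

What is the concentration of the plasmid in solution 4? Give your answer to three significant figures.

9.16 copies/μL

Step 1: 65 μL + 4450 μL = 4515 μL total → factor 4515/65 = 69.462
Step 2: 2.25 mL brought to 4700 μL → factor 4.7/2.25 = 2.0889
Step 3: 65 μL brought to 46 mL → factor 46000/65 = 707.69
Step 4: 65 μL + 2700 μL = 2765 μL total → factor 2765/65 = 42.538
Overall dilution factor = 69.462 × 2.0889 × 707.69 × 42.538 = 4.368 × 10^6
Final = 4.00 × 10^7 copies/μL / 4.368 × 10^6 = 9.16 copies/μL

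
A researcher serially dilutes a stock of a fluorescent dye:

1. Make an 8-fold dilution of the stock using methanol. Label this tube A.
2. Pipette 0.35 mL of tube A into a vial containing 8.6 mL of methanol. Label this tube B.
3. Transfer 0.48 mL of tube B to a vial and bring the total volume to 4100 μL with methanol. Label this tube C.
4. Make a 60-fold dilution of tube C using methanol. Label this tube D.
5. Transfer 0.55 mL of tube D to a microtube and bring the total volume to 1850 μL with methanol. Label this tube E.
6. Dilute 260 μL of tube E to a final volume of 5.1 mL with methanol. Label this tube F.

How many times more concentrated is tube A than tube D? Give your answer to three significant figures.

Step 1: 8-fold → factor 8
Step 2: 0.35 mL + 8.6 mL = 8.95 mL total → factor 8.95/0.35 = 25.571
Step 3: 0.48 mL brought to 4100 μL → factor 4.1/0.48 = 8.5417
Step 4: 60-fold → factor 60
Dilution factor to tube A = 8; to tube D = 1.0484 × 10^5
[tube A]/[tube D] = (factor to tube D)/(factor to tube A) = 1.0484 × 10^5/8 = 1.31 × 10^4

1.31 × 10^4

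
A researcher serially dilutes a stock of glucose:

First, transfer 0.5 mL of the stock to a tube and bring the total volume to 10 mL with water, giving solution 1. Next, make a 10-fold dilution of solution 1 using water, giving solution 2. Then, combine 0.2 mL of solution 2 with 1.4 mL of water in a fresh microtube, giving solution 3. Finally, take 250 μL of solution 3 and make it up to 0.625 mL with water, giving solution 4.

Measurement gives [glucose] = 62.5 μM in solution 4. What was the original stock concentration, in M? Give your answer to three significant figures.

0.250 M

Step 1: 0.5 mL brought to 10 mL → factor 10/0.5 = 20
Step 2: 10-fold → factor 10
Step 3: 0.2 mL + 1.4 mL = 1.6 mL total → factor 1.6/0.2 = 8
Step 4: 250 μL brought to 0.625 mL → factor 625/250 = 2.5
Overall dilution factor = 20 × 10 × 8 × 2.5 = 4000
Stock = 62.5 μM × 4000 = 2.500 × 10^5 μM = 0.250 M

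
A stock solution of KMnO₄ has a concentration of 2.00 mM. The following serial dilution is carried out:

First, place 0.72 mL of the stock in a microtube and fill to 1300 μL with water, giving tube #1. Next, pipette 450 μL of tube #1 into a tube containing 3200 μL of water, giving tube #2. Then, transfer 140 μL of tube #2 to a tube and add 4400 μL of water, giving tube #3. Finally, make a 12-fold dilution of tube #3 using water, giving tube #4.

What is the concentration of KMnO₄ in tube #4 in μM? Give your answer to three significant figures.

0.351 μM

Step 1: 0.72 mL brought to 1300 μL → factor 1.3/0.72 = 1.8056
Step 2: 450 μL + 3200 μL = 3650 μL total → factor 3650/450 = 8.1111
Step 3: 140 μL + 4400 μL = 4540 μL total → factor 4540/140 = 32.429
Step 4: 12-fold → factor 12
Overall dilution factor = 1.8056 × 8.1111 × 32.429 × 12 = 5699
Final = 2.00 mM / 5699 = 0.0003509 mM = 0.351 μM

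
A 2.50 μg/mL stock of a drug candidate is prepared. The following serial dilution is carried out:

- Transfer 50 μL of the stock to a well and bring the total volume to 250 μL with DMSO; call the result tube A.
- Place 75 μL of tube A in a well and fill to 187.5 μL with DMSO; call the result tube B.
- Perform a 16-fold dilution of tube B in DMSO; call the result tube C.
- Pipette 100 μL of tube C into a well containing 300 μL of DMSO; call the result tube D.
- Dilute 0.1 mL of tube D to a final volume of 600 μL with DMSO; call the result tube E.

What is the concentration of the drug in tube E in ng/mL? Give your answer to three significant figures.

Step 1: 50 μL brought to 250 μL → factor 250/50 = 5
Step 2: 75 μL brought to 187.5 μL → factor 187.5/75 = 2.5
Step 3: 16-fold → factor 16
Step 4: 100 μL + 300 μL = 400 μL total → factor 400/100 = 4
Step 5: 0.1 mL brought to 600 μL → factor 0.6/0.1 = 6
Overall dilution factor = 5 × 2.5 × 16 × 4 × 6 = 4800
Final = 2.50 μg/mL / 4800 = 0.0005208 μg/mL = 0.521 ng/mL

0.521 ng/mL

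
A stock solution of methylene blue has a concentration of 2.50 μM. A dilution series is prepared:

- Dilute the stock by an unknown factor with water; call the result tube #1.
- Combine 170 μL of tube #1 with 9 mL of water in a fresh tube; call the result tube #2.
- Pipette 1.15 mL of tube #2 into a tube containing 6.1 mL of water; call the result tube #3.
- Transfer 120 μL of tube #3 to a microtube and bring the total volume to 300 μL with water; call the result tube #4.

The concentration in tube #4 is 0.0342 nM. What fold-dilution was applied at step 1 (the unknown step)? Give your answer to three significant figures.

86.0-fold

Step 1: unknown factor x
Step 2: 170 μL + 9 mL = 9170 μL total → factor 9170/170 = 53.941
Step 3: 1.15 mL + 6.1 mL = 7.25 mL total → factor 7.25/1.15 = 6.3043
Step 4: 120 μL brought to 300 μL → factor 300/120 = 2.5
Product of known-step factors = 850.16
Overall factor = 2.50 μM / (0.0342 nM) = 73099
x = 73099 / 850.16 = 86.0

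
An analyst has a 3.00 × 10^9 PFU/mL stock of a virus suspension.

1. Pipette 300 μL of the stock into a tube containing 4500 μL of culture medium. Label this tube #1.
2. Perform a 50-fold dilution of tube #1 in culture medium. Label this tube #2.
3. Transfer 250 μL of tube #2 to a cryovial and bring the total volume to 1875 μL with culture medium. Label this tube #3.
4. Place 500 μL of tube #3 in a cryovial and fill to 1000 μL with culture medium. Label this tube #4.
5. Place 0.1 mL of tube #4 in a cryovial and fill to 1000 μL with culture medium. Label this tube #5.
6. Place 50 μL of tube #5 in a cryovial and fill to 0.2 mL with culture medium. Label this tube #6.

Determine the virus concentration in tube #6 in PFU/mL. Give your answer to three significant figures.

Step 1: 300 μL + 4500 μL = 4800 μL total → factor 4800/300 = 16
Step 2: 50-fold → factor 50
Step 3: 250 μL brought to 1875 μL → factor 1875/250 = 7.5
Step 4: 500 μL brought to 1000 μL → factor 1000/500 = 2
Step 5: 0.1 mL brought to 1000 μL → factor 1/0.1 = 10
Step 6: 50 μL brought to 0.2 mL → factor 200/50 = 4
Overall dilution factor = 16 × 50 × 7.5 × 2 × 10 × 4 = 4.8 × 10^5
Final = 3.00 × 10^9 PFU/mL / 4.8 × 10^5 = 6.25 × 10^3 PFU/mL

6.25 × 10^3 PFU/mL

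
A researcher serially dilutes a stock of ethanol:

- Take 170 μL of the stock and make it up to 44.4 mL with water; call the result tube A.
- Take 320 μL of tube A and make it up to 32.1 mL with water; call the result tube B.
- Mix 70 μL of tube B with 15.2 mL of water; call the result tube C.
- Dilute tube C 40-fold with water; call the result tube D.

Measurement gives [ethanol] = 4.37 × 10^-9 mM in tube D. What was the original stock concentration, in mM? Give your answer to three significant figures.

Step 1: 170 μL brought to 44.4 mL → factor 44400/170 = 261.18
Step 2: 320 μL brought to 32.1 mL → factor 32100/320 = 100.31
Step 3: 70 μL + 15.2 mL = 15270 μL total → factor 15270/70 = 218.14
Step 4: 40-fold → factor 40
Overall dilution factor = 261.18 × 100.31 × 218.14 × 40 = 2.2861 × 10^8
Stock = 4.37 × 10^-9 mM × 2.2861 × 10^8 = 0.999 mM

0.999 mM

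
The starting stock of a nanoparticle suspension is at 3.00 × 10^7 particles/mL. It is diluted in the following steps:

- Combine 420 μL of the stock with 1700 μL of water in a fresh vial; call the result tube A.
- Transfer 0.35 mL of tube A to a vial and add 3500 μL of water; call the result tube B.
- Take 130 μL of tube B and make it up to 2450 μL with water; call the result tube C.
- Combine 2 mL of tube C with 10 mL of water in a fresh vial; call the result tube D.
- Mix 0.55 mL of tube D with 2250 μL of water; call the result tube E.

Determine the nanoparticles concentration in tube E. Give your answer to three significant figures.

Step 1: 420 μL + 1700 μL = 2120 μL total → factor 2120/420 = 5.0476
Step 2: 0.35 mL + 3500 μL = 3.85 mL total → factor 3.85/0.35 = 11
Step 3: 130 μL brought to 2450 μL → factor 2450/130 = 18.846
Step 4: 2 mL + 10 mL = 12 mL total → factor 12/2 = 6
Step 5: 0.55 mL + 2250 μL = 2.8 mL total → factor 2.8/0.55 = 5.0909
Overall dilution factor = 5.0476 × 11 × 18.846 × 6 × 5.0909 = 31963
Final = 3.00 × 10^7 particles/mL / 31963 = 939 particles/mL

939 particles/mL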